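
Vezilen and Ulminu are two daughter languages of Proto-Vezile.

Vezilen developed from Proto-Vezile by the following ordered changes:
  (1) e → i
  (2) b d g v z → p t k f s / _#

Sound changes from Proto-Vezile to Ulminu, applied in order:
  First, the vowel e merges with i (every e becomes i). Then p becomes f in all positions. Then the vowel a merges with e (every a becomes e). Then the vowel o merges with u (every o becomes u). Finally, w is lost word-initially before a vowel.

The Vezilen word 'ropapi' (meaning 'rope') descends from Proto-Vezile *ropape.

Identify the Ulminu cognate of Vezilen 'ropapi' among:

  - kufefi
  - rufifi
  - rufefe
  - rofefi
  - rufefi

Ulminu: start from *ropape.
  rule 1 (vowel merger): ropape → ropapi
  rule 2 (unconditioned shift): ropapi → rofafi
  rule 3 (vowel merger): rofafi → rofefi
  rule 4 (vowel merger): rofefi → rufefi
  rule 5: no change — rufefi
  ⇒ Ulminu rufefi
The other candidates each miss or misapply at least one Ulminu change.

rufefi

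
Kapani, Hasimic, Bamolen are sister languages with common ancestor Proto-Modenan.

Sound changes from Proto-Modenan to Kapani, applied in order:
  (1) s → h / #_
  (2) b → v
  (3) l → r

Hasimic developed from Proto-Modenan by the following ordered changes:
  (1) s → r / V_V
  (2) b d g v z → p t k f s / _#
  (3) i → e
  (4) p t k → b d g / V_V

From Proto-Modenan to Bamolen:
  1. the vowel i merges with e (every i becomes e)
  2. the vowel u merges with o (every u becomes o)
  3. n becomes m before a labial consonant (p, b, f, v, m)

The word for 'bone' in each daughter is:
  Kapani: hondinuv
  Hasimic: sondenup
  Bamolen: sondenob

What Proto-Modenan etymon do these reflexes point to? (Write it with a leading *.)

*sondinub

Position 7: Kapani has u, Hasimic has u, Bamolen has o. Kapani preserves u here (none of its changes turn any other segment into u), so the proto-segment is *u.
Position 1: Kapani has h, Hasimic has s, Bamolen has s. Bamolen preserves s here (none of its changes turn any other segment into s), so the proto-segment is *s.
Position 8: Kapani has v, Hasimic has p, Bamolen has b. Bamolen preserves b here (none of its changes turn any other segment into b), so the proto-segment is *b.
Continuing position by position gives *sondinub; check it forward:
Kapani: start from *sondinub.
  rule 1 (debuccalisation): sondinub → hondinub
  rule 2 (unconditioned shift): hondinub → hondinuv
  rule 3: no change — hondinuv
  ⇒ Kapani hondinuv
Hasimic: *sondinub > sondinup > sondenup  (by final devoicing, vowel merger)
Bamolen: *sondinub
  sondinub → sondenub   [vowel merger]
  sondenub → sondenob   [vowel merger]
  sondenob (rule 3 does not apply)
  giving Bamolen sondenob.
Only *sondinub yields all of Kapani hondinuv, Hasimic sondenup, Bamolen sondenob.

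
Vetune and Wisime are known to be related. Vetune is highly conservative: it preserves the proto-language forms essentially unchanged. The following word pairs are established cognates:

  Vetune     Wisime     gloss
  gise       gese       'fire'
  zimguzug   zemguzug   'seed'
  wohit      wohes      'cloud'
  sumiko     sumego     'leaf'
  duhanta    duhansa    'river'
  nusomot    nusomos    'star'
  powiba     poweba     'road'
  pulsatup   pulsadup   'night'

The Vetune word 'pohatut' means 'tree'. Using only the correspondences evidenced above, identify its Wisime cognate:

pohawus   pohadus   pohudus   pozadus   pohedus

pulsatup ~ pulsadup — Vetune t corresponds to Wisime d between vowels (before a back vowel).
wohit ~ wohes, nusomot ~ nusomos — Vetune t corresponds to Wisime s word-finally.
Applying these to Vetune 'pohatut':
  pohatut → pohadut   (t→d between vowels (before a back vowel))
  pohadut → pohadus   (t→s word-finally)
So the Wisime cognate is 'pohadus'.

pohadus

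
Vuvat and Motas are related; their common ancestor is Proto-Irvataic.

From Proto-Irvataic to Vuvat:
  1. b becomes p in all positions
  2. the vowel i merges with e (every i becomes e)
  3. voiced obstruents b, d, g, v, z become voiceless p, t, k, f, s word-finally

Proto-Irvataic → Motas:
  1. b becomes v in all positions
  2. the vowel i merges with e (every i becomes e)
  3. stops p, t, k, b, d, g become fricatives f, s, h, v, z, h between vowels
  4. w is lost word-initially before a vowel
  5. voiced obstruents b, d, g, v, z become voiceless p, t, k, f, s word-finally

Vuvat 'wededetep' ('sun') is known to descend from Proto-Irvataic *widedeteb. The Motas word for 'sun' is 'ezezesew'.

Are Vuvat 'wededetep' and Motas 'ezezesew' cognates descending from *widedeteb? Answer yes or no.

no

Derive the expected Motas reflex of *widedeteb:
Motas: *widedeteb > widedetev > wededetev > wezezesev > ezezesev > ezezesef  (by unconditioned shift, vowel merger, intervocalic lenition, glide loss, final devoicing)
The regular Motas reflex would be 'ezezesef', but the attested form is 'ezezesew'. The correspondence is irregular, so they are not cognates (the Motas form has a different source).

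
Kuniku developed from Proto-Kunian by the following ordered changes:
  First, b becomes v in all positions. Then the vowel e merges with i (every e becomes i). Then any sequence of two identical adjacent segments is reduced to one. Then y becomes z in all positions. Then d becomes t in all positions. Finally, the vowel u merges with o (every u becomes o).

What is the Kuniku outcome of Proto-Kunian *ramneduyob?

Kuniku: start from *ramneduyob.
  rule 1 (unconditioned shift): ramneduyob → ramneduyov
  rule 2 (vowel merger): ramneduyov → ramniduyov
  rule 3: no change — ramniduyov
  rule 4 (unconditioned shift): ramniduyov → ramniduzov
  rule 5 (unconditioned shift): ramniduzov → ramnituzov
  rule 6 (vowel merger): ramnituzov → ramnitozov
  ⇒ Kuniku ramnitozov

ramnitozov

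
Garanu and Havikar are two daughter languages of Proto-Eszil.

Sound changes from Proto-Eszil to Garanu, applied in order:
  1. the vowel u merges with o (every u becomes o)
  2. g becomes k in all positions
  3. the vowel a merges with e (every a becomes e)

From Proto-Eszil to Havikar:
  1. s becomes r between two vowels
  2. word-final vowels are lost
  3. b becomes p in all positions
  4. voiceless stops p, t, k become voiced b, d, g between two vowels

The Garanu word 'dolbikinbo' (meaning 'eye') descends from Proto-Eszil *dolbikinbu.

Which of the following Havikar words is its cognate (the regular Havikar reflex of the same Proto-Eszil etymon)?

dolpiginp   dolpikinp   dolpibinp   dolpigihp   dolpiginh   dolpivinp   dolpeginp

dolpiginp

Havikar: start from *dolbikinbu.
  rule 1: no change — dolbikinbu
  rule 2 (apocope): dolbikinbu → dolbikinb
  rule 3 (unconditioned shift): dolbikinb → dolpikinp
  rule 4 (intervocalic voicing): dolpikinp → dolpiginp
  ⇒ Havikar dolpiginp
Among the options, 'dolpiginp' alone shows every Havikar change applied in order.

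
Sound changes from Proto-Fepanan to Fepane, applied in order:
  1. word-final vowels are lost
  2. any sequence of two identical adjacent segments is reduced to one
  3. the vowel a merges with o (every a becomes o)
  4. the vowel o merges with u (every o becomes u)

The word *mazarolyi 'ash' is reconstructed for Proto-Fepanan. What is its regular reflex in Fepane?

Fepane: start from *mazarolyi.
  rule 1 (apocope): mazarolyi → mazaroly
  rule 2: no change — mazaroly
  rule 3 (vowel merger): mazaroly → mozoroly
  rule 4 (vowel merger): mozoroly → muzuruly
  ⇒ Fepane muzuruly

muzuruly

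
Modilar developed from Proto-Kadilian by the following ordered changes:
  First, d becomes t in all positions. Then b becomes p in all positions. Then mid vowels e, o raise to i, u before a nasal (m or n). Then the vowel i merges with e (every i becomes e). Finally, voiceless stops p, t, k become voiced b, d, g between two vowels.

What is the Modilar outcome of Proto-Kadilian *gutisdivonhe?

Modilar: *gutisdivonhe > gutistivonhe > gutistivunhe > gutestevunhe > gudestevunhe  (by unconditioned shift, pre-nasal raising, vowel merger, intervocalic voicing)

gudestevunhe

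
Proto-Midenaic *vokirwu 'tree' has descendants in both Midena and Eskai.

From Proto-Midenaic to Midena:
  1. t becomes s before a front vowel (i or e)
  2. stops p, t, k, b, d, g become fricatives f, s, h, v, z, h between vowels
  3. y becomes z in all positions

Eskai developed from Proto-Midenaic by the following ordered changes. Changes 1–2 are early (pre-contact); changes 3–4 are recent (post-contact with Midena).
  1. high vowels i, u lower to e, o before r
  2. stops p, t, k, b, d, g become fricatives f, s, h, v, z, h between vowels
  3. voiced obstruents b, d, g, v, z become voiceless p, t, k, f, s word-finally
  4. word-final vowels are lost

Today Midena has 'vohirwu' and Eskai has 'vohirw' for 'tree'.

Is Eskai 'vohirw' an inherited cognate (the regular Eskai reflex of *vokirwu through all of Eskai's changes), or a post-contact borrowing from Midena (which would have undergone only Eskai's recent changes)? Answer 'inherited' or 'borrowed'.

If inherited, *vokirwu would pass through all of Eskai's changes:
Eskai: *vokirwu
  vokirwu → vokerwu   [pre-rhotic lowering]
  vokerwu → voherwu   [intervocalic lenition]
  voherwu (rule 3 does not apply)
  voherwu → voherw   [apocope]
  giving Eskai voherw.
If borrowed from Midena 'vohirwu' after the early changes, it would undergo only the recent ones:
  rule 3 (final devoicing): no change (vohirwu)
  rule 4 (apocope): vohirwu → vohirw
  ⇒ as a loan: vohirw
Eskai 'vohirw' matches the loan outcome 'vohirw', not the inherited 'voherw' — it skipped the early Eskai changes, so it was borrowed from Midena.

borrowed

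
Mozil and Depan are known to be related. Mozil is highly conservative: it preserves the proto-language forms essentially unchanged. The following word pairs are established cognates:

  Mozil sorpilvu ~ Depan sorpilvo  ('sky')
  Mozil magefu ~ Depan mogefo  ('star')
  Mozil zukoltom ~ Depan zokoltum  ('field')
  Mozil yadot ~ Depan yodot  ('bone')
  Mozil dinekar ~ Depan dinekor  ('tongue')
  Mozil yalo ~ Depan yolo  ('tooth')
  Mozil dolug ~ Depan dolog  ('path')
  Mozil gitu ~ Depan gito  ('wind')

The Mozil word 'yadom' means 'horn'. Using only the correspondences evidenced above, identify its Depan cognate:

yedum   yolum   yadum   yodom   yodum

yodum

magefu ~ mogefo, yadot ~ yodot — Mozil a corresponds to Depan o after a consonant, before a consonant other than r, m, n, p, b, f, v.
zukoltom ~ zokoltum — Mozil o corresponds to Depan u after a consonant, before a nasal.
Applying these to Mozil 'yadom':
  yadom → yodom   (a→o after a consonant, before a consonant other than r, m, n, p, b, f, v)
  yodom → yodum   (o→u after a consonant, before a nasal)
So the Depan cognate is 'yodum'.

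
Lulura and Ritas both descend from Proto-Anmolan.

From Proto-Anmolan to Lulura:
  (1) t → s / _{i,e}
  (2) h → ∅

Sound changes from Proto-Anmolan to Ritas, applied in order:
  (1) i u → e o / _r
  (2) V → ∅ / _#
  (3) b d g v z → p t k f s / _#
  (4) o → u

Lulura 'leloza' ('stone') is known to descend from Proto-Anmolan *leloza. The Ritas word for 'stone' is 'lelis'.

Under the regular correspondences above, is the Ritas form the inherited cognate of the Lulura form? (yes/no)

Derive the expected Ritas reflex of *leloza:
Ritas: start from *leloza.
  rule 1: no change — leloza
  rule 2 (apocope): leloza → leloz
  rule 3 (final devoicing): leloz → lelos
  rule 4 (vowel merger): lelos → lelus
  ⇒ Ritas lelus
The regular Ritas reflex would be 'lelus', but the attested form is 'lelis'. The correspondence is irregular, so they are not cognates (the Ritas form has a different source).

no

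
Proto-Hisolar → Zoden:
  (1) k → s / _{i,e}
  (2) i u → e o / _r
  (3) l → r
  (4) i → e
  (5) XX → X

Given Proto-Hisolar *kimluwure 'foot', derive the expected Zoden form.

Zoden: *kimluwure
  kimluwure → simluwure   [palatalisation]
  simluwure → simluwore   [pre-rhotic lowering]
  simluwore → simruwore   [unconditioned shift]
  simruwore → semruwore   [vowel merger]
  semruwore (rule 5 does not apply)
  giving Zoden semruwore.

semruwore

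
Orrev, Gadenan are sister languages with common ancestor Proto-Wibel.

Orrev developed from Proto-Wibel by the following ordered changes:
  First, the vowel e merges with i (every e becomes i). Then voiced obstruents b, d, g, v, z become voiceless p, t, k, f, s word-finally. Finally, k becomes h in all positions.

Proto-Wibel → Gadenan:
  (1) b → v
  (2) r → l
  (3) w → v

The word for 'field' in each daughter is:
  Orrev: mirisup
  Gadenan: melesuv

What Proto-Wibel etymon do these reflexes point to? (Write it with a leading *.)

*meresub

Position 2: Orrev has i, Gadenan has e. Gadenan preserves e here (none of its changes turn any other segment into e), so the proto-segment is *e.
Position 7: Orrev has p, Gadenan has v. Taking the neighbouring segments as reconstructed: Orrev p could go back to *p or *b; Gadenan v could go back to *b or *v or *w — the one source consistent with every daughter is *b.
Position 3: Orrev has r, Gadenan has l. Orrev preserves r here (none of its changes turn any other segment into r), so the proto-segment is *r.
Verify the candidate proto-form against each daughter:
Orrev: start from *meresub.
  rule 1 (vowel merger): meresub → mirisub
  rule 2 (final devoicing): mirisub → mirisup
  rule 3: no change — mirisup
  ⇒ Orrev mirisup
Gadenan: *meresub > meresuv > melesuv  (by unconditioned shift, unconditioned shift)
Only *meresub yields all of Orrev mirisup, Gadenan melesuv.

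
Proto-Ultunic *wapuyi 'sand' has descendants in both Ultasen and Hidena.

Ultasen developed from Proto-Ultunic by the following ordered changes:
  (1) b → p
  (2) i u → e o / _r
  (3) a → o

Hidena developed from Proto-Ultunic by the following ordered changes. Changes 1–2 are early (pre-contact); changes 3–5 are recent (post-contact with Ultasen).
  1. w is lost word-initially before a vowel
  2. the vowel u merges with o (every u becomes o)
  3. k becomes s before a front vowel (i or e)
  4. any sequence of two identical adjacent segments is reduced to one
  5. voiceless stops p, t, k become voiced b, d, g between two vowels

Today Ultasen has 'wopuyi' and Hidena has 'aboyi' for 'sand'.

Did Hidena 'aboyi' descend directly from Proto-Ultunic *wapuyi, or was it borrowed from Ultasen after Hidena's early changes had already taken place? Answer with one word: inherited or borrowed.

inherited

If inherited, *wapuyi would pass through all of Hidena's changes:
Hidena: *wapuyi > apuyi > apoyi > aboyi  (by glide loss, vowel merger, intervocalic voicing)
If borrowed from Ultasen 'wopuyi' after the early changes, it would undergo only the recent ones:
  rule 3 (palatalisation): no change (wopuyi)
  rule 4 (degemination): no change (wopuyi)
  rule 5 (intervocalic voicing): wopuyi → wobuyi
  ⇒ as a loan: wobuyi
Hidena 'aboyi' matches the inherited outcome exactly, so it is an inherited cognate, not a loan.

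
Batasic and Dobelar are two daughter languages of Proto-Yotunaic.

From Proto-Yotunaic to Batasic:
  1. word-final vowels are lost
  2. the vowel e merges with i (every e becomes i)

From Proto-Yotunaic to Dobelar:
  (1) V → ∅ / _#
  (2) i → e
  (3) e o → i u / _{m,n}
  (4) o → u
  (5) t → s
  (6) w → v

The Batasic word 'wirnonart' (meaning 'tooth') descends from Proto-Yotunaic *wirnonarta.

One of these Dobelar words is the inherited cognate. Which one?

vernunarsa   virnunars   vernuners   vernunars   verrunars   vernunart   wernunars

Dobelar: *wirnonarta > wirnonart > wernonart > wernunart > wernunars > vernunars  (by apocope, vowel merger, pre-nasal raising, unconditioned shift, unconditioned shift)
Only 'vernunars' matches the regular Dobelar development of *wirnonarta.

vernunars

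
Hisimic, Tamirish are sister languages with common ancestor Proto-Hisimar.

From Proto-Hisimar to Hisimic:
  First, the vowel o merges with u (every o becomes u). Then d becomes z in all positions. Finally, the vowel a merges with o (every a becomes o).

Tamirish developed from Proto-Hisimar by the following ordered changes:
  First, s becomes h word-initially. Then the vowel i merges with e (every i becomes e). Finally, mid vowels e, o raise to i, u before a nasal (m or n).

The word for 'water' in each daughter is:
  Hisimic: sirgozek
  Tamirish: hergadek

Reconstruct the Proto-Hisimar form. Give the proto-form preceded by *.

Position 5: Hisimic has o, Tamirish has a. Tamirish preserves a here (none of its changes turn any other segment into a), so the proto-segment is *a.
Position 2: Hisimic has i, Tamirish has e. Hisimic preserves i here (none of its changes turn any other segment into i), so the proto-segment is *i.
This points to *sirgadek. Verify forward in each daughter:
Hisimic: *sirgadek
  sirgadek (rule 1 does not apply)
  sirgadek → sirgazek   [unconditioned shift]
  sirgazek → sirgozek   [vowel merger]
  giving Hisimic sirgozek.
Tamirish: *sirgadek > hirgadek > hergadek  (by debuccalisation, vowel merger)
*sirgadek is the unique common source.

*sirgadek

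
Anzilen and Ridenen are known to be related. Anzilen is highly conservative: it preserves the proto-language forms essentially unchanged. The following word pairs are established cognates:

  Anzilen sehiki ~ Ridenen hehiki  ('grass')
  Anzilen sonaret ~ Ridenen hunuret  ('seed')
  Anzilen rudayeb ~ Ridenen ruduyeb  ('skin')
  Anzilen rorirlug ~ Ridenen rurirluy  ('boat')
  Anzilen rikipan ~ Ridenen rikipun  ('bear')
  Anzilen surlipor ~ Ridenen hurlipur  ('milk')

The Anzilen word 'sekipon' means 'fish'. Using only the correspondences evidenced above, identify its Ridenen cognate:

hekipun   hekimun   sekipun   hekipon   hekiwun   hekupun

sehiki ~ hehiki — Anzilen s corresponds to Ridenen h word-initially before a front vowel.
sonaret ~ hunuret — Anzilen o corresponds to Ridenen u after a consonant, before a nasal.
Applying these to Anzilen 'sekipon':
  sekipon → hekipon   (s→h word-initially before a front vowel)
  hekipon → hekipun   (o→u after a consonant, before a nasal)
So the Ridenen cognate is 'hekipun'.

hekipun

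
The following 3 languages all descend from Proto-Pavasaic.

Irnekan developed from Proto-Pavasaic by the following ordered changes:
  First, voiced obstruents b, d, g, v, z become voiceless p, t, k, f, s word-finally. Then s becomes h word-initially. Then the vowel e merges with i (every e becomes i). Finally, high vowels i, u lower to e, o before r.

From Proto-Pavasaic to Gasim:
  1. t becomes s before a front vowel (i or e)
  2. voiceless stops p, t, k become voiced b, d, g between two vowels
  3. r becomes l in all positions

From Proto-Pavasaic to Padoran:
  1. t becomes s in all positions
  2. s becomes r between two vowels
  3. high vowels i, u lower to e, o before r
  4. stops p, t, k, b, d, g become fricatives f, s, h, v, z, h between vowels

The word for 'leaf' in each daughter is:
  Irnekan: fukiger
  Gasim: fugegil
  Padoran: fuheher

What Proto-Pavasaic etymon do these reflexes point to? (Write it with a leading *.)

Position 6: Irnekan has e, Gasim has i, Padoran has e. Gasim preserves i here (none of its changes turn any other segment into i), so the proto-segment is *i.
Position 4: Irnekan has i, Gasim has e, Padoran has e. Gasim preserves e here (none of its changes turn any other segment into e), so the proto-segment is *e.
Position 3: Irnekan has k, Gasim has g, Padoran has h. Taking the neighbouring segments as reconstructed: Irnekan k can only go back to *k; Gasim g could go back to *k or *g; Padoran h could go back to *k or *g or *h — the one source consistent with every daughter is *k.
This points to *fukegir. Verify forward in each daughter:
Irnekan: *fukegir > fukigir > fukiger  (by vowel merger, pre-rhotic lowering)
Gasim: *fukegir
  fukegir (rule 1 does not apply)
  fukegir → fugegir   [intervocalic voicing]
  fugegir → fugegil   [unconditioned shift]
  giving Gasim fugegil.
Padoran: *fukegir
  fukegir (rule 1 does not apply)
  fukegir (rule 2 does not apply)
  fukegir → fukeger   [pre-rhotic lowering]
  fukeger → fuheher   [intervocalic lenition]
  giving Padoran fuheher.
Only *fukegir yields all of Irnekan fukiger, Gasim fugegil, Padoran fuheher.

*fukegir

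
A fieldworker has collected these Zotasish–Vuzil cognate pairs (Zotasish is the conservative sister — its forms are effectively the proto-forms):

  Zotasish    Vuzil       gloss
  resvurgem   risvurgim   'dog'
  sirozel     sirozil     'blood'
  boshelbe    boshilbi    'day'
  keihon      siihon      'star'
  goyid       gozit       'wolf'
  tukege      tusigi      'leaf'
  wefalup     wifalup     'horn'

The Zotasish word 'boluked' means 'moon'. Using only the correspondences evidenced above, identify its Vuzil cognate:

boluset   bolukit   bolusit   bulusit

tukege ~ tusigi — Zotasish k corresponds to Vuzil s between vowels (before a front vowel).
resvurgem ~ risvurgim, sirozel ~ sirozil — Zotasish e corresponds to Vuzil i after a consonant, before a consonant other than r, m, n, p, b, f, v.
goyid ~ gozit — Zotasish d corresponds to Vuzil t word-finally.
Applying these to Zotasish 'boluked':
  boluked → bolused   (k→s between vowels (before a front vowel))
  bolused → bolusid   (e→i after a consonant, before a consonant other than r, m, n, p, b, f, v)
  bolusid → bolusit   (d→t word-finally)
So the Vuzil cognate is 'bolusit'.

bolusit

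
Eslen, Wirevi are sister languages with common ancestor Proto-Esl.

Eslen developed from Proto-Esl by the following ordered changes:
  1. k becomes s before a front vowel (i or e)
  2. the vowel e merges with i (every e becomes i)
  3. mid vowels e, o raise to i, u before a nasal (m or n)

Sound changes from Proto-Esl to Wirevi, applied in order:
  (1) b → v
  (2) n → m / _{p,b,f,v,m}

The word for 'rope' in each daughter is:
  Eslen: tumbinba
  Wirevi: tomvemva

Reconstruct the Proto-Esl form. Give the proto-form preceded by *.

Position 2: Eslen has u, Wirevi has o. Wirevi preserves o here (none of its changes turn any other segment into o), so the proto-segment is *o.
Position 5: Eslen has i, Wirevi has e. Wirevi preserves e here (none of its changes turn any other segment into e), so the proto-segment is *e.
Position 4: Eslen has b, Wirevi has v. Eslen preserves b here (none of its changes turn any other segment into b), so the proto-segment is *b.
Verify the candidate proto-form against each daughter:
Eslen: start from *tombenba.
  rule 1: no change — tombenba
  rule 2 (vowel merger): tombenba → tombinba
  rule 3 (pre-nasal raising): tombinba → tumbinba
  ⇒ Eslen tumbinba
Wirevi: *tombenba > tomvenva > tomvemva  (by unconditioned shift, nasal place assimilation)
No other proto-form is consistent with every reflex, so the reconstruction is *tombenba.

*tombenba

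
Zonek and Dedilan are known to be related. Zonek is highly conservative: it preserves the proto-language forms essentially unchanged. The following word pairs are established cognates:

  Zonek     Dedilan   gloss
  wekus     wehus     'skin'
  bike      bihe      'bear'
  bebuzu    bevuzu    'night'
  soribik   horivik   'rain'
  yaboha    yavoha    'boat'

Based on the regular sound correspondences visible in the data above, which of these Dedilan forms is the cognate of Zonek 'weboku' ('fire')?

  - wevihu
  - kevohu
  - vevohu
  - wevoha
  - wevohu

yaboha ~ yavoha — Zonek b corresponds to Dedilan v between vowels (before a back vowel).
wekus ~ wehus — Zonek k corresponds to Dedilan h between vowels (before a back vowel).
Applying these to Zonek 'weboku':
  weboku → wevoku   (b→v between vowels (before a back vowel))
  wevoku → wevohu   (k→h between vowels (before a back vowel))
So the Dedilan cognate is 'wevohu'.

wevohu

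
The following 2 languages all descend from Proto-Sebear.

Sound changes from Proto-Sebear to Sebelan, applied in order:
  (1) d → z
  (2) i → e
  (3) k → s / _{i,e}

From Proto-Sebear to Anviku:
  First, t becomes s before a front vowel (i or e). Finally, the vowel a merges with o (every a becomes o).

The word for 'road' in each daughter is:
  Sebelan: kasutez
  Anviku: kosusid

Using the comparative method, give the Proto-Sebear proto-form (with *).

*kasutid

Position 5: Sebelan has t, Anviku has s. Sebelan preserves t here (none of its changes turn any other segment into t), so the proto-segment is *t.
Position 7: Sebelan has z, Anviku has d. Anviku preserves d here (none of its changes turn any other segment into d), so the proto-segment is *d.
Continuing position by position gives *kasutid; check it forward:
Sebelan: start from *kasutid.
  rule 1 (unconditioned shift): kasutid → kasutiz
  rule 2 (vowel merger): kasutiz → kasutez
  rule 3: no change — kasutez
  ⇒ Sebelan kasutez
Anviku: start from *kasutid.
  rule 1 (palatalisation): kasutid → kasusid
  rule 2 (vowel merger): kasusid → kosusid
  ⇒ Anviku kosusid
*kasutid is the unique common source.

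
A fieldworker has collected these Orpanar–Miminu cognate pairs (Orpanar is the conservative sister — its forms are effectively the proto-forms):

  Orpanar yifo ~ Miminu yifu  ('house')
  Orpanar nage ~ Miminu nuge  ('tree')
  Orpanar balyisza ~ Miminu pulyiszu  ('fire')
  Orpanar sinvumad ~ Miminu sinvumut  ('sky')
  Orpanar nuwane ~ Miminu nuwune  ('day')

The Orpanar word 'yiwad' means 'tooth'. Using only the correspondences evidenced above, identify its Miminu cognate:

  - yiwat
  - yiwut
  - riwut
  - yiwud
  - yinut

nage ~ nuge, balyisza ~ pulyiszu — Orpanar a corresponds to Miminu u after a consonant, before a consonant other than r, m, n, p, b, f, v.
sinvumad ~ sinvumut — Orpanar d corresponds to Miminu t word-finally.
Applying these to Orpanar 'yiwad':
  yiwad → yiwud   (a→u after a consonant, before a consonant other than r, m, n, p, b, f, v)
  yiwud → yiwut   (d→t word-finally)
So the Miminu cognate is 'yiwut'.

yiwut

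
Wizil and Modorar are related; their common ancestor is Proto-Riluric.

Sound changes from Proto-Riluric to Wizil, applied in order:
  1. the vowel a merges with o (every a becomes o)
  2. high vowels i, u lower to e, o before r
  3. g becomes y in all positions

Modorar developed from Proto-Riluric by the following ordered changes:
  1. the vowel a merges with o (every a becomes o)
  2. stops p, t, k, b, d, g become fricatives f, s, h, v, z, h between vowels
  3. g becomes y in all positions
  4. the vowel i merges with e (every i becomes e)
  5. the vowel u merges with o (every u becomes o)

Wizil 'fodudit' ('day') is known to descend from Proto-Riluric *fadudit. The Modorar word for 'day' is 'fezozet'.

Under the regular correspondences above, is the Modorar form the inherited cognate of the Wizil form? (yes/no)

no

Derive the expected Modorar reflex of *fadudit:
Modorar: *fadudit
  fadudit → fodudit   [vowel merger]
  fodudit → fozuzit   [intervocalic lenition]
  fozuzit (rule 3 does not apply)
  fozuzit → fozuzet   [vowel merger]
  fozuzet → fozozet   [vowel merger]
  giving Modorar fozozet.
The regular Modorar reflex would be 'fozozet', but the attested form is 'fezozet'. The correspondence is irregular, so they are not cognates (the Modorar form has a different source).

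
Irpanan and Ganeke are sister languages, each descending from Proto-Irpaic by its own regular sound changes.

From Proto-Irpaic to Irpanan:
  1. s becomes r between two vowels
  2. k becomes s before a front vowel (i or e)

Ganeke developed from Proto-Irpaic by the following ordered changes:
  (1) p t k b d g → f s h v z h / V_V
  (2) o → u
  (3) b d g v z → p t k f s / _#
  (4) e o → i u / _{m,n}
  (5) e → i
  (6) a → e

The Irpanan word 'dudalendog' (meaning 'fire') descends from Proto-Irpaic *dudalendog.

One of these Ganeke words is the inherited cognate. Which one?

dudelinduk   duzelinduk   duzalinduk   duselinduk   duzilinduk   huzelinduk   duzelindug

duzelinduk

Ganeke: start from *dudalendog.
  rule 1 (intervocalic lenition): dudalendog → duzalendog
  rule 2 (vowel merger): duzalendog → duzalendug
  rule 3 (final devoicing): duzalendug → duzalenduk
  rule 4 (pre-nasal raising): duzalenduk → duzalinduk
  rule 5: no change — duzalinduk
  rule 6 (vowel merger): duzalinduk → duzelinduk
  ⇒ Ganeke duzelinduk
Among the options, 'duzelinduk' alone shows every Ganeke change applied in order.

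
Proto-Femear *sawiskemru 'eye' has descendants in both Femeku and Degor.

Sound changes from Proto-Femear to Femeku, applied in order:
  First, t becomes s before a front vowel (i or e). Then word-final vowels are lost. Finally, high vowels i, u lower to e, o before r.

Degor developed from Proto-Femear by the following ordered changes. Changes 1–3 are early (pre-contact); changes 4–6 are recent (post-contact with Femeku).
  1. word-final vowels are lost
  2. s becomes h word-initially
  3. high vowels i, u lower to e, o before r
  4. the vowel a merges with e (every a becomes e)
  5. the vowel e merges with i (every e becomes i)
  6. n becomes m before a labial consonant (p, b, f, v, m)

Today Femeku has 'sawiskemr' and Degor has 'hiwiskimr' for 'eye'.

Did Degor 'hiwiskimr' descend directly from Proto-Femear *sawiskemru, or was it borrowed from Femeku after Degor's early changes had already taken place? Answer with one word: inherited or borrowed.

If inherited, *sawiskemru would pass through all of Degor's changes:
Degor: start from *sawiskemru.
  rule 1 (apocope): sawiskemru → sawiskemr
  rule 2 (debuccalisation): sawiskemr → hawiskemr
  rule 3: no change — hawiskemr
  rule 4 (vowel merger): hawiskemr → hewiskemr
  rule 5 (vowel merger): hewiskemr → hiwiskimr
  rule 6: no change — hiwiskimr
  ⇒ Degor hiwiskimr
If borrowed from Femeku 'sawiskemr' after the early changes, it would undergo only the recent ones:
  rule 4 (vowel merger): sawiskemr → sewiskemr
  rule 5 (vowel merger): sewiskemr → siwiskimr
  rule 6 (nasal place assimilation): no change (siwiskimr)
  ⇒ as a loan: siwiskimr
Degor 'hiwiskimr' matches the inherited outcome exactly, so it is an inherited cognate, not a loan.

inherited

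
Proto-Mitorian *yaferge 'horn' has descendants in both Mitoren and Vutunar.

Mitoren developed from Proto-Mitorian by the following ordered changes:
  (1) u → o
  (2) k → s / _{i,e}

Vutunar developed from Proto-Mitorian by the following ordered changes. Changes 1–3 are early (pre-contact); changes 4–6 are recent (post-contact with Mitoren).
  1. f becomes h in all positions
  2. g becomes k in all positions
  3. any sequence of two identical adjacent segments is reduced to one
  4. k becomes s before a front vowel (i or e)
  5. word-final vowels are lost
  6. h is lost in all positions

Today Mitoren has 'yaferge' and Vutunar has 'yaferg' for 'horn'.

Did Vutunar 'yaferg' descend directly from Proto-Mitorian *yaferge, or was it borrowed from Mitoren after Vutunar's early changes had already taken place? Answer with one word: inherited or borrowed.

If inherited, *yaferge would pass through all of Vutunar's changes:
Vutunar: *yaferge > yaherge > yaherke > yaherse > yahers > yaers  (by unconditioned shift, unconditioned shift, palatalisation, apocope, h-loss)
If borrowed from Mitoren 'yaferge' after the early changes, it would undergo only the recent ones:
  rule 4 (palatalisation): no change (yaferge)
  rule 5 (apocope): yaferge → yaferg
  rule 6 (h-loss): no change (yaferg)
  ⇒ as a loan: yaferg
Vutunar 'yaferg' matches the loan outcome 'yaferg', not the inherited 'yaers' — it skipped the early Vutunar changes, so it was borrowed from Mitoren.

borrowed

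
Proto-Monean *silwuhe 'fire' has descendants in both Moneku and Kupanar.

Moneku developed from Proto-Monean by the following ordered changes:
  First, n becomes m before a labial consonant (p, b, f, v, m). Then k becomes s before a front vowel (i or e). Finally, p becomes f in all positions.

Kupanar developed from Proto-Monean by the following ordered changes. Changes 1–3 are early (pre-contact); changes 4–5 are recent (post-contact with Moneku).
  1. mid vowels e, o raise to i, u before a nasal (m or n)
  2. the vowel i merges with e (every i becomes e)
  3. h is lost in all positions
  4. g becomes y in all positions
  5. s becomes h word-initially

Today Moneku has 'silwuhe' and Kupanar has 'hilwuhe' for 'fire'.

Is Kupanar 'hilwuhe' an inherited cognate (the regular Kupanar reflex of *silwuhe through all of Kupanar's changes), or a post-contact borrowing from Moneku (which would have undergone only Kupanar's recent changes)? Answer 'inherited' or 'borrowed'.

borrowed

If inherited, *silwuhe would pass through all of Kupanar's changes:
Kupanar: *silwuhe > selwuhe > selwue > helwue  (by vowel merger, h-loss, debuccalisation)
If borrowed from Moneku 'silwuhe' after the early changes, it would undergo only the recent ones:
  rule 4 (unconditioned shift): no change (silwuhe)
  rule 5 (debuccalisation): silwuhe → hilwuhe
  ⇒ as a loan: hilwuhe
Kupanar 'hilwuhe' matches the loan outcome 'hilwuhe', not the inherited 'helwue' — it skipped the early Kupanar changes, so it was borrowed from Moneku.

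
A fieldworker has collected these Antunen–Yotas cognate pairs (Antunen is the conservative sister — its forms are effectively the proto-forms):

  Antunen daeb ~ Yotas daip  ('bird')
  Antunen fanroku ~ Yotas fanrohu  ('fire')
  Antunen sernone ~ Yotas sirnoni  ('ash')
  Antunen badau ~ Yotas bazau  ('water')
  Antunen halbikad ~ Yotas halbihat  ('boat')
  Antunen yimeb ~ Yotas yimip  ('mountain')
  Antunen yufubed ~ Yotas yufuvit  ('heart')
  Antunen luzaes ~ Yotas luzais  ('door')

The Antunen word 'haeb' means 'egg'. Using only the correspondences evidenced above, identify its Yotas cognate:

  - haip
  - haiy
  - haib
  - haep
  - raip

haip

daeb ~ daip — Antunen e corresponds to Yotas i after a vowel, before a labial obstruent.
daeb ~ daip, yimeb ~ yimip — Antunen b corresponds to Yotas p word-finally.
Applying these to Antunen 'haeb':
  haeb → haib   (e→i after a vowel, before a labial obstruent)
  haib → haip   (b→p word-finally)
So the Yotas cognate is 'haip'.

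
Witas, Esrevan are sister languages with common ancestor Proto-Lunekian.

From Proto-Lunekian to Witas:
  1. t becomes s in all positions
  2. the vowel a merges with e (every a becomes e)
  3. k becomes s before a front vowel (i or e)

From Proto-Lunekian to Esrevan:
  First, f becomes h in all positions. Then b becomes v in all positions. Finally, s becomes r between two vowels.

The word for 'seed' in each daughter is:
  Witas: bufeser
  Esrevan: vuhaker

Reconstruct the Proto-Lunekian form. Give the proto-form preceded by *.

Position 3: Witas has f, Esrevan has h. Witas preserves f here (none of its changes turn any other segment into f), so the proto-segment is *f.
Position 1: Witas has b, Esrevan has v. Witas preserves b here (none of its changes turn any other segment into b), so the proto-segment is *b.
Verify the candidate proto-form against each daughter:
Witas: start from *bufaker.
  rule 1: no change — bufaker
  rule 2 (vowel merger): bufaker → bufeker
  rule 3 (palatalisation): bufeker → bufeser
  ⇒ Witas bufeser
Esrevan: *bufaker > buhaker > vuhaker  (by unconditioned shift, unconditioned shift)
*bufaker is the unique common source.

*bufaker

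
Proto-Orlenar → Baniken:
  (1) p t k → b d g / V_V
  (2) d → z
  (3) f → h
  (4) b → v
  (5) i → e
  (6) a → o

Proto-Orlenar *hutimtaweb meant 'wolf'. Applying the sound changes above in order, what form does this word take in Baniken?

huzemtowev

Baniken: *hutimtaweb > hudimtaweb > huzimtaweb > huzimtawev > huzemtawev > huzemtowev  (by intervocalic voicing, unconditioned shift, unconditioned shift, vowel merger, vowel merger)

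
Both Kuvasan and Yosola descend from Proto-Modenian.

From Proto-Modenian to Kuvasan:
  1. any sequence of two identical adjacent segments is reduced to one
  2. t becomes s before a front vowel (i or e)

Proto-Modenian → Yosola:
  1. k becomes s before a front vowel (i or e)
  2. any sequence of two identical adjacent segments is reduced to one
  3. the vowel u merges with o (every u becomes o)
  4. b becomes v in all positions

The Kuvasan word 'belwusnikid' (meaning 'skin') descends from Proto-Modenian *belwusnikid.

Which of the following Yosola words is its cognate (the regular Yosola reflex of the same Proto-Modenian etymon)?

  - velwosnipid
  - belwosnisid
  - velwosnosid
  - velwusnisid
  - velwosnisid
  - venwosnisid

velwosnisid

Yosola: start from *belwusnikid.
  rule 1 (palatalisation): belwusnikid → belwusnisid
  rule 2: no change — belwusnisid
  rule 3 (vowel merger): belwusnisid → belwosnisid
  rule 4 (unconditioned shift): belwosnisid → velwosnisid
  ⇒ Yosola velwosnisid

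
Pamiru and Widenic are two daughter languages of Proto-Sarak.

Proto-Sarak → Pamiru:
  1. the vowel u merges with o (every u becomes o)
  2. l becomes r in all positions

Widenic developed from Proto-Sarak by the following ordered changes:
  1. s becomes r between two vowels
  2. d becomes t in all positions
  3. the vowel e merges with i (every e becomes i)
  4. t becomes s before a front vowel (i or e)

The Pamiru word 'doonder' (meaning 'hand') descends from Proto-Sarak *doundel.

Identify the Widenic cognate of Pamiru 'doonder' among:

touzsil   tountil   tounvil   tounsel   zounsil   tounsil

Widenic: *doundel
  doundel (rule 1 does not apply)
  doundel → tountel   [unconditioned shift]
  tountel → tountil   [vowel merger]
  tountil → tounsil   [palatalisation]
  giving Widenic tounsil.
The other candidates each miss or misapply at least one Widenic change.

tounsil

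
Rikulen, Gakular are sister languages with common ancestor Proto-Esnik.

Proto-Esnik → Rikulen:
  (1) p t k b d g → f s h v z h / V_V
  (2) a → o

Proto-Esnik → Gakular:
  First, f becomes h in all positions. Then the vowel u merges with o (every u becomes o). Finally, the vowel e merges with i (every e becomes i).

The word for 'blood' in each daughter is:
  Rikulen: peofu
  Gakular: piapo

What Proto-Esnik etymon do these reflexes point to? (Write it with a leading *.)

*peapu

Position 3: Rikulen has o, Gakular has a. Gakular preserves a here (none of its changes turn any other segment into a), so the proto-segment is *a.
Position 5: Rikulen has u, Gakular has o. Rikulen preserves u here (none of its changes turn any other segment into u), so the proto-segment is *u.
This points to *peapu. Verify forward in each daughter:
Rikulen: *peapu > peafu > peofu  (by intervocalic lenition, vowel merger)
Gakular: *peapu
  peapu (rule 1 does not apply)
  peapu → peapo   [vowel merger]
  peapo → piapo   [vowel merger]
  giving Gakular piapo.
*peapu is the unique common source.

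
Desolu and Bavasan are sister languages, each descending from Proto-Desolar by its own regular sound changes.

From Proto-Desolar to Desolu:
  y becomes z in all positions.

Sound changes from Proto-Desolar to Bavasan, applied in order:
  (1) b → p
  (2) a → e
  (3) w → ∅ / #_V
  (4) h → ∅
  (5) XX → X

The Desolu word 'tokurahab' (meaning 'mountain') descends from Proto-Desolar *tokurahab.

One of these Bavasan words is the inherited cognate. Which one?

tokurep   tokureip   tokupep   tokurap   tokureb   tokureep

tokurep

Bavasan: *tokurahab
  tokurahab → tokurahap   [unconditioned shift]
  tokurahap → tokurehep   [vowel merger]
  tokurehep (rule 3 does not apply)
  tokurehep → tokureep   [h-loss]
  tokureep → tokurep   [degemination]
  giving Bavasan tokurep.
The other candidates each miss or misapply at least one Bavasan change.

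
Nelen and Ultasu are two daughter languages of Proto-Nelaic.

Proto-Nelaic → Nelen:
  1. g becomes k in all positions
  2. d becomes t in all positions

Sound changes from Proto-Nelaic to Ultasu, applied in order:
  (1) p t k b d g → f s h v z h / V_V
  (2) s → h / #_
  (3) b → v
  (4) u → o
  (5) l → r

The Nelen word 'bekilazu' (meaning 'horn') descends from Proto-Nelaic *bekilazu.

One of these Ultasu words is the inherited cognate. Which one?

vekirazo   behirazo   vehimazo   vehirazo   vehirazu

Ultasu: start from *bekilazu.
  rule 1 (intervocalic lenition): bekilazu → behilazu
  rule 2: no change — behilazu
  rule 3 (unconditioned shift): behilazu → vehilazu
  rule 4 (vowel merger): vehilazu → vehilazo
  rule 5 (unconditioned shift): vehilazo → vehirazo
  ⇒ Ultasu vehirazo
The other candidates each miss or misapply at least one Ultasu change.

vehirazo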